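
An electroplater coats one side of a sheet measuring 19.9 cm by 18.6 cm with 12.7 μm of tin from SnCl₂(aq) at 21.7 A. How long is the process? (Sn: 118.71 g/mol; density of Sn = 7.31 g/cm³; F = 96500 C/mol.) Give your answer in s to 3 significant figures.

257 s

Plated area = 19.9 × 18.6 = 370.1 cm²
Volume = 370.1 × 12.7×10⁻⁴ cm = 0.4700 cm³
m(Sn) = 0.4700 × 7.31 = 3.436 g
n(Sn) = 3.436 / 118.71 = 0.02894 mol; n(e⁻) = 2 × 0.02894 = 0.05788 mol
Q = 0.05788 × 96500 = 5585 C
t = 5585 / 21.7 = 257.4 s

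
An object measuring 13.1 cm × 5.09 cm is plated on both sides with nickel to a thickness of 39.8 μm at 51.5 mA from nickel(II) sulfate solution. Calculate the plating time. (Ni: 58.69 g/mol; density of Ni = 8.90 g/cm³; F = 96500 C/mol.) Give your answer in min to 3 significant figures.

5030 min

Plated area = 2 × 13.1 × 5.09 = 133.4 cm²
Volume = 133.4 × 39.8×10⁻⁴ cm = 0.5309 cm³
m(Ni) = 0.5309 × 8.90 = 4.725 g
n(Ni) = 4.725 / 58.69 = 0.08051 mol; n(e⁻) = 2 × 0.08051 = 0.1610 mol
Q = 0.1610 × 96500 = 15540 C
t = 15540 / 0.0515 = 3.017×10^5 s = 5030 min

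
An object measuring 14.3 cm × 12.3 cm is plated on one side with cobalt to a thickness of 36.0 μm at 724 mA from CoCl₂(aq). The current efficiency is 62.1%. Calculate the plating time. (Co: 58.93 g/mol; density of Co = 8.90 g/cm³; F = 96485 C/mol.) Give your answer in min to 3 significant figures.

684 min

Plated area = 14.3 × 12.3 = 175.9 cm²
Volume = 175.9 × 36.0×10⁻⁴ cm = 0.6332 cm³
m(Co) = 0.6332 × 8.90 = 5.635 g
n(Co) = 5.635 / 58.93 = 0.09562 mol; n(e⁻) = 2 × 0.09562 = 0.1912 mol
Q = 0.1912 × 96485 / 0.621 = 29710 C
t = 29710 / 0.724 = 41040 s = 684 min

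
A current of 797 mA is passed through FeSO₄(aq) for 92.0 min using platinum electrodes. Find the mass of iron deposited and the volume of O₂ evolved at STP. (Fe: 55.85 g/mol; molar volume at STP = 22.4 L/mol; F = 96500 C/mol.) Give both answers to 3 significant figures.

Q = 0.797 × 5520 = 4399 C; n(e⁻) = 4399 / 96500 = 0.04559 mol
Cathode: Fe²⁺ + 2e⁻ → Fe → n(Fe) = 0.04559/2 = 0.02280 mol → 1.27 g
Anode: 2H₂O → O₂ + 4H⁺ + 4e⁻ → n(O₂) = 0.04559/4 = 0.01140 mol → 0.255 L

1.27 g Fe; 0.255 L O₂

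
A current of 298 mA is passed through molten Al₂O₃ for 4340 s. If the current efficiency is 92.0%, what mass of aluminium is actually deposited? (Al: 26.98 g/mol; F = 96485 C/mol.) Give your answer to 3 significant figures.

Q = 0.298 × 4340 = 1293 C
n(e⁻) = 1293 / 96485 = 0.01340 mol
Al³⁺ + 3e⁻ → Al, so theoretical m(Al) = 0.004467 × 26.98 = 0.1205 g
Actual mass = 92.0% × 0.1205 = 0.111 g

0.111 g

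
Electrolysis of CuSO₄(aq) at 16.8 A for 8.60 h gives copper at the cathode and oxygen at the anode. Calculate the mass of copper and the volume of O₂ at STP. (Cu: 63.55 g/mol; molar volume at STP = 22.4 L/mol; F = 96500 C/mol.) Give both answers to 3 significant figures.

Q = 16.8 × 30960 = 5.201×10^5 C; n(e⁻) = 5.201×10^5 / 96500 = 5.390 mol
Cathode: Cu²⁺ + 2e⁻ → Cu → n(Cu) = 5.390/2 = 2.695 mol → 171 g
Anode: 2H₂O → O₂ + 4H⁺ + 4e⁻ → n(O₂) = 5.390/4 = 1.348 mol → 30.2 L

171 g Cu; 30.2 L O₂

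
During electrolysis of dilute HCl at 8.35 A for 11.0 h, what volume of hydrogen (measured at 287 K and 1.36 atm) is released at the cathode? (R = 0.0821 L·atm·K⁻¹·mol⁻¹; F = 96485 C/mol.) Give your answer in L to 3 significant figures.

29.7 L

Charge passed = 8.35 × 39600 = 3.307×10^5 C
Moles of electrons = 3.307×10^5 / 96485 = 3.427 mol
2H⁺ + 2e⁻ → H₂, so n(H₂) = 3.427 / 2 = 1.714 mol
V = nRT/P = 1.714 × 0.0821 × 287 / 1.36 = 29.70 L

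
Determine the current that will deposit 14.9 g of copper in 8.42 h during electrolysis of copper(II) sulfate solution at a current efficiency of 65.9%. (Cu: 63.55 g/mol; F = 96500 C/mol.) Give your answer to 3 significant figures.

n(Cu) = 14.9 / 63.55 = 0.2345 mol
Cu²⁺ + 2e⁻ → Cu, so n(e⁻) = 2 × 0.2345 = 0.4690 mol
Q = 0.4690 × 96500 / 0.659 = 68680 C
I = Q / t = 68680 / 30312 s = 2.27 A

2.27 A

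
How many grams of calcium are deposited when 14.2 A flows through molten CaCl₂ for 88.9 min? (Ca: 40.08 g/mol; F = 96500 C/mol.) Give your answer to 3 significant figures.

Q = 14.2 A × 5334 s = 75740 C
n(e⁻) = 75740 / 96500 = 0.7849 mol
Ca²⁺ + 2e⁻ → Ca, so n(Ca) = 0.7849 / 2 = 0.3925 mol
m = 0.3925 × 40.08 = 15.7 g

15.7 g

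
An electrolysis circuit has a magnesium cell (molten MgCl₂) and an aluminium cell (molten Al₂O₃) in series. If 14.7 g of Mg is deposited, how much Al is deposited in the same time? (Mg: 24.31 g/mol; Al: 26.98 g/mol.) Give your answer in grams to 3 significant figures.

n(Mg) = 14.7 / 24.31 = 0.6047 mol
Mg²⁺ + 2e⁻ → Mg, so n(e⁻) = 2 × 0.6047 = 1.209 mol
In series, the same 1.209 mol of electrons flows through the second cell.
Al³⁺ + 3e⁻ → Al, so n(Al) = 1.209 / 3 = 0.4030 mol
m(Al) = 0.4030 × 26.98 = 10.9 g

10.9 g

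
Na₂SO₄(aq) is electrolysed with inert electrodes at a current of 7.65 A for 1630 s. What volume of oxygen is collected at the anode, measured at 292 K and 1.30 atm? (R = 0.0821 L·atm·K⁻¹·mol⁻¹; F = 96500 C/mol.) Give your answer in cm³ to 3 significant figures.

Charge passed = 7.65 × 1630 = 12470 C
Moles of electrons = 12470 / 96500 = 0.1292 mol
2H₂O → O₂ + 4H⁺ + 4e⁻, so n(O₂) = 0.1292 / 4 = 0.03230 mol
V = nRT/P = 0.03230 × 0.0821 × 292 / 1.30 = 0.5956 L
= 596 cm³

596 cm³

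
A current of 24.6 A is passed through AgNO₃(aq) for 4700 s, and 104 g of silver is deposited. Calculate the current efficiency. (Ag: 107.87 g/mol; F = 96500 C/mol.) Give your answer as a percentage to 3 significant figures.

80.5%

Q = 24.6 × 4700 = 1.156×10^5 C
n(e⁻) = 1.156×10^5 / 96500 = 1.198 mol
Ag⁺ + e⁻ → Ag, so theoretical n(Ag) = 1.198 mol → 129.2 g
Efficiency = 104 / 129.2 = 0.8050 = 80.5%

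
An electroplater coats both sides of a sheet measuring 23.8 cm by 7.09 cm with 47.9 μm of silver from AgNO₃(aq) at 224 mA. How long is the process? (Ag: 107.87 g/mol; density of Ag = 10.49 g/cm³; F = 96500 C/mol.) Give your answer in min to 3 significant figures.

Plated area = 2 × 23.8 × 7.09 = 337.5 cm²
Volume = 337.5 × 47.9×10⁻⁴ cm = 1.617 cm³
m(Ag) = 1.617 × 10.49 = 16.96 g
n(Ag) = 16.96 / 107.87 = 0.1572 mol; n(e⁻) = 0.1572 mol
Q = 0.1572 × 96500 = 15170 C
t = 15170 / 0.224 = 67720 s = 1130 min

1130 min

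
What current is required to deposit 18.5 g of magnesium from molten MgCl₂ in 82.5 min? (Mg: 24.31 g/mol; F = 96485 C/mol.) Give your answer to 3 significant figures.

n(Mg) = 18.5 / 24.31 = 0.7610 mol
Mg²⁺ + 2e⁻ → Mg, so n(e⁻) = 2 × 0.7610 = 1.522 mol
Q = 1.522 × 96485 = 1.469×10^5 C
I = Q / t = 1.469×10^5 / 4950 s = 29.7 A

29.7 A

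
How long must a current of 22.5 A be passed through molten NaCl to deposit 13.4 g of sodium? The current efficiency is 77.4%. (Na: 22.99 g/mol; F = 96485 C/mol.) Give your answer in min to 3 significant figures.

n(Na) = 13.4 / 22.99 = 0.5829 mol
Na⁺ + e⁻ → Na, so n(e⁻) = 0.5829 mol
Q = 0.5829 × 96485 / 0.774 = 72660 C
t = Q / I = 72660 / 22.5 = 3229 s = 53.8 min

53.8 min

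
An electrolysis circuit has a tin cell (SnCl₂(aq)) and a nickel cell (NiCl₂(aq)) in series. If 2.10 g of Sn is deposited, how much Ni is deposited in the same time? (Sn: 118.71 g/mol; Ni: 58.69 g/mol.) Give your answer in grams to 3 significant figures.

1.04 g

n(Sn) = 2.10 / 118.71 = 0.01769 mol
Sn²⁺ + 2e⁻ → Sn, so n(e⁻) = 2 × 0.01769 = 0.03538 mol
The cells are in series, so the same charge (and hence the same n(e⁻) = 0.03538 mol) passes through both.
Ni²⁺ + 2e⁻ → Ni, so n(Ni) = 0.03538 / 2 = 0.01769 mol
m(Ni) = 0.01769 × 58.69 = 1.04 g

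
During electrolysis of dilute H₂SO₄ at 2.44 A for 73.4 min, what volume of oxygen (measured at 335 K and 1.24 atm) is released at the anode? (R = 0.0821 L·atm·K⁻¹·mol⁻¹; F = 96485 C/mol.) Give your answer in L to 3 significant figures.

0.618 L

Q = It = 2.44 × 4404 = 10750 C
n(e⁻) = Q/F = 10750/96485 = 0.1114 mol
2H₂O → O₂ + 4H⁺ + 4e⁻, so n(O₂) = 0.1114 / 4 = 0.02785 mol
V = nRT/P = 0.02785 × 0.0821 × 335 / 1.24 = 0.6177 L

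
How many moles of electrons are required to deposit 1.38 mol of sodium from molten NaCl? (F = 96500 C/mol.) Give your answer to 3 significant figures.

Na⁺ + e⁻ → Na, so n(e⁻) = 1 × 1.38 = 1.380 mol

1.38 mol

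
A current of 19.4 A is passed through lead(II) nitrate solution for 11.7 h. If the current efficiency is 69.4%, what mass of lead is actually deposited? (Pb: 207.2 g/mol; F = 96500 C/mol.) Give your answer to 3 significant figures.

Q = 19.4 × 42120 = 8.171×10^5 C
n(e⁻) = 8.171×10^5 / 96500 = 8.467 mol
Pb²⁺ + 2e⁻ → Pb, so theoretical m(Pb) = 4.234 × 207.2 = 877.3 g
Actual mass = 69.4% × 877.3 = 609 g

609 g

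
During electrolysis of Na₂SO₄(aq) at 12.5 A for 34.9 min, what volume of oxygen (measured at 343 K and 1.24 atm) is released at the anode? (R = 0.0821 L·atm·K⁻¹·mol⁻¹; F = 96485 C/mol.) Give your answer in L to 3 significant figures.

1.54 L

Q = It = 12.5 × 2094 = 26180 C
Moles of electrons = 26180 / 96485 = 0.2713 mol
2H₂O → O₂ + 4H⁺ + 4e⁻, so n(O₂) = 0.2713 / 4 = 0.06783 mol
V = nRT/P = 0.06783 × 0.0821 × 343 / 1.24 = 1.540 L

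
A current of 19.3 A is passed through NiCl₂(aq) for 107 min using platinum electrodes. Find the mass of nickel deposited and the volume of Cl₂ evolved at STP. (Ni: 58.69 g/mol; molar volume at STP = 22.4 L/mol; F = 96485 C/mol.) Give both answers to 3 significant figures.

Q = 19.3 × 6420 = 1.239×10^5 C; n(e⁻) = 1.239×10^5 / 96485 = 1.284 mol
Cathode: Ni²⁺ + 2e⁻ → Ni → n(Ni) = 1.284/2 = 0.6420 mol → 37.7 g
Anode: 2Cl⁻ → Cl₂ + 2e⁻ → n(Cl₂) = 1.284/2 = 0.6420 mol → 14.4 L

37.7 g Ni; 14.4 L Cl₂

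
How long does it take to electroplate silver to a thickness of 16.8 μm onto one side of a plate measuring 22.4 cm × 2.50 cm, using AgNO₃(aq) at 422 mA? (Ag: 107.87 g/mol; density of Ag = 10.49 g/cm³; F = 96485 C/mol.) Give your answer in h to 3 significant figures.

0.581 h

Plated area = 22.4 × 2.50 = 56.00 cm²
Volume = 56.00 × 16.8×10⁻⁴ cm = 0.09408 cm³
m(Ag) = 0.09408 × 10.49 = 0.9869 g
n(Ag) = 0.9869 / 107.87 = 0.009149 mol; n(e⁻) = 0.009149 mol
Q = 0.009149 × 96485 = 882.7 C
t = 882.7 / 0.422 = 2092 s = 0.581 h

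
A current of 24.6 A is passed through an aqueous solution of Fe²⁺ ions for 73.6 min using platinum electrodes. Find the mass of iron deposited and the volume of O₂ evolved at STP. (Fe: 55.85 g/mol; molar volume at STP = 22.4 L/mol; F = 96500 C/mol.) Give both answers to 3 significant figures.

31.4 g Fe; 6.30 L O₂

Q = 24.6 × 4416 = 1.086×10^5 C; n(e⁻) = 1.086×10^5 / 96500 = 1.125 mol
Cathode: Fe²⁺ + 2e⁻ → Fe → n(Fe) = 1.125/2 = 0.5625 mol → 31.4 g
Anode: 2H₂O → O₂ + 4H⁺ + 4e⁻ → n(O₂) = 1.125/4 = 0.2813 mol → 6.30 L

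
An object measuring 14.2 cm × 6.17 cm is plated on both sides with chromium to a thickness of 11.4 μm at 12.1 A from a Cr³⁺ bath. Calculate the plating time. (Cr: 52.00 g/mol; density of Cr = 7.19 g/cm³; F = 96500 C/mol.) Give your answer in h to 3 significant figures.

0.184 h

Plated area = 2 × 14.2 × 6.17 = 175.2 cm²
Volume = 175.2 × 11.4×10⁻⁴ cm = 0.1997 cm³
m(Cr) = 0.1997 × 7.19 = 1.436 g
n(Cr) = 1.436 / 52.00 = 0.02762 mol; n(e⁻) = 3 × 0.02762 = 0.08286 mol
Q = 0.08286 × 96500 = 7996 C
t = 7996 / 12.1 = 660.8 s = 0.184 h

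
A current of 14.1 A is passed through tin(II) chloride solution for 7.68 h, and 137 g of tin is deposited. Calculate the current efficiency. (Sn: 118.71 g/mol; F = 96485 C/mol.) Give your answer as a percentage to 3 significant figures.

Q = 14.1 × 27648 = 3.898×10^5 C
n(e⁻) = 3.898×10^5 / 96485 = 4.040 mol
Sn²⁺ + 2e⁻ → Sn, so theoretical n(Sn) = 2.020 mol → 239.8 g
Efficiency = 137 / 239.8 = 0.5713 = 57.1%

57.1%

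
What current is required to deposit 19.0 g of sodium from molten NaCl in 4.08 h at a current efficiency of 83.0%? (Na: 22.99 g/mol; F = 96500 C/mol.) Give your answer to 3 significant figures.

n(Na) = 19.0 / 22.99 = 0.8264 mol
Na⁺ + e⁻ → Na, so n(e⁻) = 0.8264 mol
Q = 0.8264 × 96500 / 0.830 = 96080 C
I = Q / t = 96080 / 14688 s = 6.54 A

6.54 A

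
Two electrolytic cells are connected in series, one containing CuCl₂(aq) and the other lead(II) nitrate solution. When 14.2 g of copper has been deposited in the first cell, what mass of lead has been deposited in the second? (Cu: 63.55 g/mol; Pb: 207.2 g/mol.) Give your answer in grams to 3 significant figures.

n(Cu) = 14.2 / 63.55 = 0.2234 mol
Cu²⁺ + 2e⁻ → Cu, so n(e⁻) = 2 × 0.2234 = 0.4468 mol
The cells are in series, so the same charge (and hence the same n(e⁻) = 0.4468 mol) passes through both.
Pb²⁺ + 2e⁻ → Pb, so n(Pb) = 0.4468 / 2 = 0.2234 mol
m(Pb) = 0.2234 × 207.2 = 46.3 g

46.3 g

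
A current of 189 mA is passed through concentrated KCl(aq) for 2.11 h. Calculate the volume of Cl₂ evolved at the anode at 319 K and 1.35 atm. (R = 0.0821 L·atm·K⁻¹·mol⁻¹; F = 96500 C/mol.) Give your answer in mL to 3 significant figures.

Charge passed = 0.189 × 7596 = 1436 C
n(e⁻) = 1436 / 96500 = 0.01488 mol
2Cl⁻ → Cl₂ + 2e⁻, so n(Cl₂) = 0.01488 / 2 = 0.007440 mol
V = nRT/P = 0.007440 × 0.0821 × 319 / 1.35 = 0.1443 L
= 144 mL

144 mL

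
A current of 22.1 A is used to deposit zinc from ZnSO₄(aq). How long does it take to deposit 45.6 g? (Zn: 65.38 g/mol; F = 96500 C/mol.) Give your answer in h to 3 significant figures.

1.69 h

n(Zn) = 45.6 / 65.38 = 0.6975 mol
Zn²⁺ + 2e⁻ → Zn, so n(e⁻) = 2 × 0.6975 = 1.395 mol
Q = 1.395 × 96500 = 1.346×10^5 C
t = Q / I = 1.346×10^5 / 22.1 = 6090 s = 1.69 h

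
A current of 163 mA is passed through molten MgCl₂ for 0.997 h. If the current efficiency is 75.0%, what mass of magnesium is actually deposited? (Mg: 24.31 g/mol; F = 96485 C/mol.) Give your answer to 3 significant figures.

Q = 0.163 × 3589.2 = 585.0 C
n(e⁻) = 585.0 / 96485 = 0.006063 mol
Mg²⁺ + 2e⁻ → Mg, so theoretical m(Mg) = 0.003032 × 24.31 = 0.07371 g
Actual mass = 75.0% × 0.07371 = 0.0553 g

0.0553 g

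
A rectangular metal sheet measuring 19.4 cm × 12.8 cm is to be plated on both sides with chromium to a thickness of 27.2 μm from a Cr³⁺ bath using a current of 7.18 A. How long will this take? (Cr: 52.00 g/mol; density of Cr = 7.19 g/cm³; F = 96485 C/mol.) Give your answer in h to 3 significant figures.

Plated area = 2 × 19.4 × 12.8 = 496.6 cm²
Volume = 496.6 × 27.2×10⁻⁴ cm = 1.351 cm³
m(Cr) = 1.351 × 7.19 = 9.714 g
n(Cr) = 9.714 / 52.00 = 0.1868 mol; n(e⁻) = 3 × 0.1868 = 0.5604 mol
Q = 0.5604 × 96485 = 54070 C
t = 54070 / 7.18 = 7531 s = 2.09 h

2.09 h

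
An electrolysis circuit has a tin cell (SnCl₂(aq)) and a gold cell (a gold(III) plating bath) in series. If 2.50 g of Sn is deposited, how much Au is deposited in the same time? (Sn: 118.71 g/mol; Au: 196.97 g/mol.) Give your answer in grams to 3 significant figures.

2.77 g

n(Sn) = 2.50 / 118.71 = 0.02106 mol
Sn²⁺ + 2e⁻ → Sn, so n(e⁻) = 2 × 0.02106 = 0.04212 mol
Since the cells are in series, n(e⁻) in the Au cell is also 0.04212 mol.
Au³⁺ + 3e⁻ → Au, so n(Au) = 0.04212 / 3 = 0.01404 mol
m(Au) = 0.01404 × 196.97 = 2.77 g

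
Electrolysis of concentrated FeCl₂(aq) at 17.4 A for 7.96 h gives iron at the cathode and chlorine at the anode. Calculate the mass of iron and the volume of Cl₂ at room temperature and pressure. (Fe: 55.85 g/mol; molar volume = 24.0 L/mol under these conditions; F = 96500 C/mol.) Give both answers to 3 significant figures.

144 g Fe; 62.0 L Cl₂

Q = 17.4 × 28656 = 4.986×10^5 C; n(e⁻) = 4.986×10^5 / 96500 = 5.167 mol
Cathode: Fe²⁺ + 2e⁻ → Fe → n(Fe) = 5.167/2 = 2.584 mol → 144 g
Anode: 2Cl⁻ → Cl₂ + 2e⁻ → n(Cl₂) = 5.167/2 = 2.584 mol → 62.0 L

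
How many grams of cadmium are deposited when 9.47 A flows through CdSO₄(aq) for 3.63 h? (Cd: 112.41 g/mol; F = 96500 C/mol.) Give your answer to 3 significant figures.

Charge passed = 9.47 × 13068 = 1.238×10^5 C
Moles of electrons = 1.238×10^5 / 96500 = 1.283 mol
Cd²⁺ + 2e⁻ → Cd, so n(Cd) = 1.283 / 2 = 0.6415 mol
m = 0.6415 × 112.41 = 72.1 g

72.1 g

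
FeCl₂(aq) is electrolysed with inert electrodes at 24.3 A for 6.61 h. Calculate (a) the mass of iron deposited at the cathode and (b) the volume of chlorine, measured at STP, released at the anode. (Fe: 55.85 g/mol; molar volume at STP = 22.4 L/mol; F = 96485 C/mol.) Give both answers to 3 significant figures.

167 g Fe; 67.1 L Cl₂

Q = 24.3 × 23796 = 5.782×10^5 C; n(e⁻) = 5.782×10^5 / 96485 = 5.993 mol
Cathode: Fe²⁺ + 2e⁻ → Fe → n(Fe) = 5.993/2 = 2.997 mol → 167 g
Anode: 2Cl⁻ → Cl₂ + 2e⁻ → n(Cl₂) = 5.993/2 = 2.997 mol → 67.1 L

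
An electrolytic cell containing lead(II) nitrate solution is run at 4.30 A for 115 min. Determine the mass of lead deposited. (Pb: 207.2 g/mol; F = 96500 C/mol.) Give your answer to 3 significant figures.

Q = 4.30 A × 6900 s = 29670 C
n(e⁻) = Q/F = 29670/96500 = 0.3075 mol
Pb²⁺ + 2e⁻ → Pb, so n(Pb) = 0.3075 / 2 = 0.1538 mol
m = 0.1538 × 207.2 = 31.9 g

31.9 g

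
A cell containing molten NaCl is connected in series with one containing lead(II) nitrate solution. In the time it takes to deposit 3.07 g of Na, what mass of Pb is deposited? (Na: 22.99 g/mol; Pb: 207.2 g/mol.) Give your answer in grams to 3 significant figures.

13.8 g

n(Na) = 3.07 / 22.99 = 0.1335 mol
Na⁺ + e⁻ → Na, so n(e⁻) = 0.1335 mol
In series, the same 0.1335 mol of electrons flows through the second cell.
Pb²⁺ + 2e⁻ → Pb, so n(Pb) = 0.1335 / 2 = 0.06675 mol
m(Pb) = 0.06675 × 207.2 = 13.8 g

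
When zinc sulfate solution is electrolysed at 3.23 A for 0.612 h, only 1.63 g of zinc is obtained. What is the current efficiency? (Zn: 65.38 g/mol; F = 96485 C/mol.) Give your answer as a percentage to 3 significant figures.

Q = 3.23 × 2203.2 = 7116 C
n(e⁻) = 7116 / 96485 = 0.07375 mol
Zn²⁺ + 2e⁻ → Zn, so theoretical n(Zn) = 0.03688 mol → 2.411 g
Efficiency = 1.63 / 2.411 = 0.6761 = 67.6%

67.6%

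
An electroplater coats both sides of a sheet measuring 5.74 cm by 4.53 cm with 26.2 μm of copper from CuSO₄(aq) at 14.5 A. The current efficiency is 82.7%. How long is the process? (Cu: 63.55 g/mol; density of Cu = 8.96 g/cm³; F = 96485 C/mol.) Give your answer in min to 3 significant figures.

Plated area = 2 × 5.74 × 4.53 = 52.00 cm²
Volume = 52.00 × 26.2×10⁻⁴ cm = 0.1362 cm³
m(Cu) = 0.1362 × 8.96 = 1.220 g
n(Cu) = 1.220 / 63.55 = 0.01920 mol; n(e⁻) = 2 × 0.01920 = 0.03840 mol
Q = 0.03840 × 96485 / 0.827 = 4480 C
t = 4480 / 14.5 = 309.0 s = 5.15 min

5.15 min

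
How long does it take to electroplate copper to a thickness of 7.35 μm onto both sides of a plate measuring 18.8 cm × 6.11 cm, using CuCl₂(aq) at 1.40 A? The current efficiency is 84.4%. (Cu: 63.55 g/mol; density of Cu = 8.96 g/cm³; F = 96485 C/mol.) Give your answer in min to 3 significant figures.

Plated area = 2 × 18.8 × 6.11 = 229.7 cm²
Volume = 229.7 × 7.35×10⁻⁴ cm = 0.1688 cm³
m(Cu) = 0.1688 × 8.96 = 1.512 g
n(Cu) = 1.512 / 63.55 = 0.02379 mol; n(e⁻) = 2 × 0.02379 = 0.04758 mol
Q = 0.04758 × 96485 / 0.844 = 5439 C
t = 5439 / 1.40 = 3885 s = 64.8 min

64.8 min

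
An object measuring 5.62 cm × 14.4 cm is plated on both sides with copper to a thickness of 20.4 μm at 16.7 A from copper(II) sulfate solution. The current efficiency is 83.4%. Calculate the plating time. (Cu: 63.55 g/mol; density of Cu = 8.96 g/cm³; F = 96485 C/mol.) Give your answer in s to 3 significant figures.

Plated area = 2 × 5.62 × 14.4 = 161.9 cm²
Volume = 161.9 × 20.4×10⁻⁴ cm = 0.3303 cm³
m(Cu) = 0.3303 × 8.96 = 2.959 g
n(Cu) = 2.959 / 63.55 = 0.04656 mol; n(e⁻) = 2 × 0.04656 = 0.09312 mol
Q = 0.09312 × 96485 / 0.834 = 10770 C
t = 10770 / 16.7 = 644.9 s

645 s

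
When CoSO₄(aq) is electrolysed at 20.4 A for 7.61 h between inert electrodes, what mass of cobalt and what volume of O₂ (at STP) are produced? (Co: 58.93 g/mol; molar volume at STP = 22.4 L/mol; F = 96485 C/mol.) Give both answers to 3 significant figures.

Q = 20.4 × 27396 = 5.589×10^5 C; n(e⁻) = 5.589×10^5 / 96485 = 5.793 mol
Cathode: Co²⁺ + 2e⁻ → Co → n(Co) = 5.793/2 = 2.897 mol → 171 g
Anode: 2H₂O → O₂ + 4H⁺ + 4e⁻ → n(O₂) = 5.793/4 = 1.448 mol → 32.4 L

171 g Co; 32.4 L O₂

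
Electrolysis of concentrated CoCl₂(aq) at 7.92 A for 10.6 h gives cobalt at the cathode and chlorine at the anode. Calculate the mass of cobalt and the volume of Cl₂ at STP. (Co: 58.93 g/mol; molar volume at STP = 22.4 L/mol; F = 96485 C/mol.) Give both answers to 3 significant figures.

92.3 g Co; 35.1 L Cl₂

Q = 7.92 × 38160 = 3.022×10^5 C; n(e⁻) = 3.022×10^5 / 96485 = 3.132 mol
Cathode: Co²⁺ + 2e⁻ → Co → n(Co) = 3.132/2 = 1.566 mol → 92.3 g
Anode: 2Cl⁻ → Cl₂ + 2e⁻ → n(Cl₂) = 3.132/2 = 1.566 mol → 35.1 L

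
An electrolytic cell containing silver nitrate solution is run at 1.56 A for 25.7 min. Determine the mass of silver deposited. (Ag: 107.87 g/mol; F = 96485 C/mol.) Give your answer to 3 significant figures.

Charge passed = 1.56 × 1542 = 2406 C
n(e⁻) = Q/F = 2406/96485 = 0.02494 mol
Ag⁺ + e⁻ → Ag, so n(Ag) = 0.02494 mol
m = 0.02494 × 107.87 = 2.69 g

2.69 g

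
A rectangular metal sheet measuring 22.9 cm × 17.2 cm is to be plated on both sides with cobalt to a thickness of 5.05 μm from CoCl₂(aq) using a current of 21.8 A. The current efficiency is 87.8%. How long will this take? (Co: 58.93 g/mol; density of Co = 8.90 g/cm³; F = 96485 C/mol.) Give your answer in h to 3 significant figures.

Plated area = 2 × 22.9 × 17.2 = 787.8 cm²
Volume = 787.8 × 5.05×10⁻⁴ cm = 0.3978 cm³
m(Co) = 0.3978 × 8.90 = 3.540 g
n(Co) = 3.540 / 58.93 = 0.06007 mol; n(e⁻) = 2 × 0.06007 = 0.1201 mol
Q = 0.1201 × 96485 / 0.878 = 13200 C
t = 13200 / 21.8 = 605.5 s = 0.168 h

0.168 h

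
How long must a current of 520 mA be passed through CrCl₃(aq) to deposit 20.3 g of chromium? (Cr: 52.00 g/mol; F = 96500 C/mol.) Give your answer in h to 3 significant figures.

n(Cr) = 20.3 / 52.00 = 0.3904 mol
Cr³⁺ + 3e⁻ → Cr, so n(e⁻) = 3 × 0.3904 = 1.171 mol
Q = 1.171 × 96500 = 1.130×10^5 C
t = Q / I = 1.130×10^5 / 0.520 = 2.173×10^5 s = 60.4 h

60.4 h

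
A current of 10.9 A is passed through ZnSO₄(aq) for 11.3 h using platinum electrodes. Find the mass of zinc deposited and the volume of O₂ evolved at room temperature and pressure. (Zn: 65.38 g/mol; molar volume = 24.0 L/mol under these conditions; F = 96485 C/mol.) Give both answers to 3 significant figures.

Q = 10.9 × 40680 = 4.434×10^5 C; n(e⁻) = 4.434×10^5 / 96485 = 4.596 mol
Cathode: Zn²⁺ + 2e⁻ → Zn → n(Zn) = 4.596/2 = 2.298 mol → 150 g
Anode: 2H₂O → O₂ + 4H⁺ + 4e⁻ → n(O₂) = 4.596/4 = 1.149 mol → 27.6 L

150 g Zn; 27.6 L O₂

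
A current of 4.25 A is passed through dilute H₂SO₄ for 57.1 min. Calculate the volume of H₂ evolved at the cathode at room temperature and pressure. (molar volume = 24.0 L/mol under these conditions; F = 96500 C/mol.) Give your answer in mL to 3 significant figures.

1810 mL

Q = It = 4.25 × 3426 = 14560 C
n(e⁻) = 14560 / 96500 = 0.1509 mol
2H⁺ + 2e⁻ → H₂, so n(H₂) = 0.1509 / 2 = 0.07545 mol
V = 0.07545 × 24.0 = 1.811 L
= 1810 mL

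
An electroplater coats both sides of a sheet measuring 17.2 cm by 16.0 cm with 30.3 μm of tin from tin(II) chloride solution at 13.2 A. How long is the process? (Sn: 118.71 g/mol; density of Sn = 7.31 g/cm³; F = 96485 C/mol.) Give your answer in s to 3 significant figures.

Plated area = 2 × 17.2 × 16.0 = 550.4 cm²
Volume = 550.4 × 30.3×10⁻⁴ cm = 1.668 cm³
m(Sn) = 1.668 × 7.31 = 12.19 g
n(Sn) = 12.19 / 118.71 = 0.1027 mol; n(e⁻) = 2 × 0.1027 = 0.2054 mol
Q = 0.2054 × 96485 = 19820 C
t = 19820 / 13.2 = 1502 s

1500 s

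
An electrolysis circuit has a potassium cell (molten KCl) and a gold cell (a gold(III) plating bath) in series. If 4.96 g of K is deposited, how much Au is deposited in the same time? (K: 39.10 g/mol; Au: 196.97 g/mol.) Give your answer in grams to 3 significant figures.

8.33 g

n(K) = 4.96 / 39.10 = 0.1269 mol
K⁺ + e⁻ → K, so n(e⁻) = 0.1269 mol
In series, the same 0.1269 mol of electrons flows through the second cell.
Au³⁺ + 3e⁻ → Au, so n(Au) = 0.1269 / 3 = 0.04230 mol
m(Au) = 0.04230 × 196.97 = 8.33 g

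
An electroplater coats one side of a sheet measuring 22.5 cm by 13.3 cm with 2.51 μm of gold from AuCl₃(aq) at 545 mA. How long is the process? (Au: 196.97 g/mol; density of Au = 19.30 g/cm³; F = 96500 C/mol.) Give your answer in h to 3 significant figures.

Plated area = 22.5 × 13.3 = 299.3 cm²
Volume = 299.3 × 2.51×10⁻⁴ cm = 0.07512 cm³
m(Au) = 0.07512 × 19.30 = 1.450 g
n(Au) = 1.450 / 196.97 = 0.007362 mol; n(e⁻) = 3 × 0.007362 = 0.02209 mol
Q = 0.02209 × 96500 = 2132 C
t = 2132 / 0.545 = 3912 s = 1.09 h

1.09 h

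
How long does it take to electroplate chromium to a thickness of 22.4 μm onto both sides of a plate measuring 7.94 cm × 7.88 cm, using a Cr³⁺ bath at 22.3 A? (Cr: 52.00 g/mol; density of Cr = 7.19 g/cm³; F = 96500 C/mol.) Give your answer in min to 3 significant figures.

8.39 min

Plated area = 2 × 7.94 × 7.88 = 125.1 cm²
Volume = 125.1 × 22.4×10⁻⁴ cm = 0.2802 cm³
m(Cr) = 0.2802 × 7.19 = 2.015 g
n(Cr) = 2.015 / 52.00 = 0.03875 mol; n(e⁻) = 3 × 0.03875 = 0.1163 mol
Q = 0.1163 × 96500 = 11220 C
t = 11220 / 22.3 = 503.1 s = 8.39 min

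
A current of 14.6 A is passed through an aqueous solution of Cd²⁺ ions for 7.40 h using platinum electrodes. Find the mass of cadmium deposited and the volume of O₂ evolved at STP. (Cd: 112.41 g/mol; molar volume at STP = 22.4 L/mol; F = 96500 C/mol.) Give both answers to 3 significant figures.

Q = 14.6 × 26640 = 3.889×10^5 C; n(e⁻) = 3.889×10^5 / 96500 = 4.030 mol
Cathode: Cd²⁺ + 2e⁻ → Cd → n(Cd) = 4.030/2 = 2.015 mol → 227 g
Anode: 2H₂O → O₂ + 4H⁺ + 4e⁻ → n(O₂) = 4.030/4 = 1.008 mol → 22.6 L

227 g Cd; 22.6 L O₂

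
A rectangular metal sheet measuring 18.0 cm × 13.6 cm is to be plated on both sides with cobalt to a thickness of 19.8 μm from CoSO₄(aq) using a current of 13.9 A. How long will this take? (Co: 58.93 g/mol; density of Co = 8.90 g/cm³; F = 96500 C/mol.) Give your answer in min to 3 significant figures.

Plated area = 2 × 18.0 × 13.6 = 489.6 cm²
Volume = 489.6 × 19.8×10⁻⁴ cm = 0.9694 cm³
m(Co) = 0.9694 × 8.90 = 8.628 g
n(Co) = 8.628 / 58.93 = 0.1464 mol; n(e⁻) = 2 × 0.1464 = 0.2928 mol
Q = 0.2928 × 96500 = 28260 C
t = 28260 / 13.9 = 2033 s = 33.9 min

33.9 min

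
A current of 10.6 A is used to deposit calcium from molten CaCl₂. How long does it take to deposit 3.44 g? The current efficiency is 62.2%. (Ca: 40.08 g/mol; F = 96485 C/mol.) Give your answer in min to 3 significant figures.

n(Ca) = 3.44 / 40.08 = 0.08583 mol
Ca²⁺ + 2e⁻ → Ca, so n(e⁻) = 2 × 0.08583 = 0.1717 mol
Q = 0.1717 × 96485 / 0.622 = 26630 C
t = Q / I = 26630 / 10.6 = 2512 s = 41.9 min

41.9 min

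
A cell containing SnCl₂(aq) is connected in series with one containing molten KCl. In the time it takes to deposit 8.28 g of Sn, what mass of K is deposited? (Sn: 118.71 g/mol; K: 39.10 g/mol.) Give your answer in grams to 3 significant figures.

n(Sn) = 8.28 / 118.71 = 0.06975 mol
Sn²⁺ + 2e⁻ → Sn, so n(e⁻) = 2 × 0.06975 = 0.1395 mol
In series, the same 0.1395 mol of electrons flows through the second cell.
K⁺ + e⁻ → K, so n(K) = 0.1395 mol
m(K) = 0.1395 × 39.10 = 5.45 g

5.45 g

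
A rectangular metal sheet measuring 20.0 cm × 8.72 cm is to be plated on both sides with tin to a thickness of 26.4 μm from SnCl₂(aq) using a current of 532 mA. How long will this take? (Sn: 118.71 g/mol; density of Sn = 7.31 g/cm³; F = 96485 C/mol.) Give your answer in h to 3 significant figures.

5.71 h

Plated area = 2 × 20.0 × 8.72 = 348.8 cm²
Volume = 348.8 × 26.4×10⁻⁴ cm = 0.9208 cm³
m(Sn) = 0.9208 × 7.31 = 6.731 g
n(Sn) = 6.731 / 118.71 = 0.05670 mol; n(e⁻) = 2 × 0.05670 = 0.1134 mol
Q = 0.1134 × 96485 = 10940 C
t = 10940 / 0.532 = 20560 s = 5.71 h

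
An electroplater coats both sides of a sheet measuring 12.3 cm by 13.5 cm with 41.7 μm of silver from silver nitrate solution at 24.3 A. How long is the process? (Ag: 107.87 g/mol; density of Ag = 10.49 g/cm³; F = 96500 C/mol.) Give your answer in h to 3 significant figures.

Plated area = 2 × 12.3 × 13.5 = 332.1 cm²
Volume = 332.1 × 41.7×10⁻⁴ cm = 1.385 cm³
m(Ag) = 1.385 × 10.49 = 14.53 g
n(Ag) = 14.53 / 107.87 = 0.1347 mol; n(e⁻) = 0.1347 mol
Q = 0.1347 × 96500 = 13000 C
t = 13000 / 24.3 = 535.0 s = 0.149 h

0.149 h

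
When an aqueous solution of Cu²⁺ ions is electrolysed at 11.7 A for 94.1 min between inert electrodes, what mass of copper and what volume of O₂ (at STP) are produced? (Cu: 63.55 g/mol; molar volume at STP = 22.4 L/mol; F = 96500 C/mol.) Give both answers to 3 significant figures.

Q = 11.7 × 5646 = 66060 C; n(e⁻) = 66060 / 96500 = 0.6846 mol
Cathode: Cu²⁺ + 2e⁻ → Cu → n(Cu) = 0.6846/2 = 0.3423 mol → 21.8 g
Anode: 2H₂O → O₂ + 4H⁺ + 4e⁻ → n(O₂) = 0.6846/4 = 0.1712 mol → 3.83 L

21.8 g Cu; 3.83 L O₂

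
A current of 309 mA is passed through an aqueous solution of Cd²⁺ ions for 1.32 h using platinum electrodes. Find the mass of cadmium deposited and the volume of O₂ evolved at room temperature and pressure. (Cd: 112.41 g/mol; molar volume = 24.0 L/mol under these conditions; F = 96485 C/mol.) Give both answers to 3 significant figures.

0.855 g Cd; 0.0913 L O₂

Q = 0.309 × 4752 = 1468 C; n(e⁻) = 1468 / 96485 = 0.01521 mol
Cathode: Cd²⁺ + 2e⁻ → Cd → n(Cd) = 0.01521/2 = 0.007605 mol → 0.855 g
Anode: 2H₂O → O₂ + 4H⁺ + 4e⁻ → n(O₂) = 0.01521/4 = 0.003803 mol → 0.0913 L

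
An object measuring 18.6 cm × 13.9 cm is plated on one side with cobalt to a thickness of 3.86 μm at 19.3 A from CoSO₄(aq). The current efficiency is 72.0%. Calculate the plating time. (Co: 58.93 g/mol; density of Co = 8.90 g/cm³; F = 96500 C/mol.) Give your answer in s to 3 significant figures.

209 s

Plated area = 18.6 × 13.9 = 258.5 cm²
Volume = 258.5 × 3.86×10⁻⁴ cm = 0.09978 cm³
m(Co) = 0.09978 × 8.90 = 0.8880 g
n(Co) = 0.8880 / 58.93 = 0.01507 mol; n(e⁻) = 2 × 0.01507 = 0.03014 mol
Q = 0.03014 × 96500 / 0.720 = 4040 C
t = 4040 / 19.3 = 209.3 s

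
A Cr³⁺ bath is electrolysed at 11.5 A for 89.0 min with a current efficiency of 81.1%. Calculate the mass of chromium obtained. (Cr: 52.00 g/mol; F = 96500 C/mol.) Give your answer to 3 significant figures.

8.95 g

Q = 11.5 × 5340 = 61410 C
n(e⁻) = 61410 / 96500 = 0.6364 mol
Cr³⁺ + 3e⁻ → Cr, so theoretical m(Cr) = 0.2121 × 52.00 = 11.03 g
Actual mass = 81.1% × 11.03 = 8.95 g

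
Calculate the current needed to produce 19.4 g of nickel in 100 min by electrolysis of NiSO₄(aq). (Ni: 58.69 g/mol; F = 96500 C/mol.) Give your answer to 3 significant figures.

10.6 A

n(Ni) = 19.4 / 58.69 = 0.3306 mol
Ni²⁺ + 2e⁻ → Ni, so n(e⁻) = 2 × 0.3306 = 0.6612 mol
Q = 0.6612 × 96500 = 63810 C
I = Q / t = 63810 / 6000 s = 10.6 A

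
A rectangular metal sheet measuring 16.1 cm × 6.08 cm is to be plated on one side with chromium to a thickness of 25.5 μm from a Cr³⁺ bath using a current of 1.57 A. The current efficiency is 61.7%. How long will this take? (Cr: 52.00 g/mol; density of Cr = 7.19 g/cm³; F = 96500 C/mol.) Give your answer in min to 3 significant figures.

Plated area = 16.1 × 6.08 = 97.89 cm²
Volume = 97.89 × 25.5×10⁻⁴ cm = 0.2496 cm³
m(Cr) = 0.2496 × 7.19 = 1.795 g
n(Cr) = 1.795 / 52.00 = 0.03452 mol; n(e⁻) = 3 × 0.03452 = 0.1036 mol
Q = 0.1036 × 96500 / 0.617 = 16200 C
t = 16200 / 1.57 = 10320 s = 172 min

172 min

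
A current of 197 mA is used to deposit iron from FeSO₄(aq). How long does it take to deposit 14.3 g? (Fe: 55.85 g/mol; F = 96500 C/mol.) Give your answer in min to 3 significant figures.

n(Fe) = 14.3 / 55.85 = 0.2560 mol
Fe²⁺ + 2e⁻ → Fe, so n(e⁻) = 2 × 0.2560 = 0.5120 mol
Q = 0.5120 × 96500 = 49410 C
t = Q / I = 49410 / 0.197 = 2.508×10^5 s = 4180 min

4180 min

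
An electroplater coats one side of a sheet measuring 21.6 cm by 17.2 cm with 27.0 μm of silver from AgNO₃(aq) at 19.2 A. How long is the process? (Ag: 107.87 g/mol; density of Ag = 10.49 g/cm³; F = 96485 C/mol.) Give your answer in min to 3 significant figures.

Plated area = 21.6 × 17.2 = 371.5 cm²
Volume = 371.5 × 27.0×10⁻⁴ cm = 1.003 cm³
m(Ag) = 1.003 × 10.49 = 10.52 g
n(Ag) = 10.52 / 107.87 = 0.09752 mol; n(e⁻) = 0.09752 mol
Q = 0.09752 × 96485 = 9409 C
t = 9409 / 19.2 = 490.1 s = 8.17 min

8.17 min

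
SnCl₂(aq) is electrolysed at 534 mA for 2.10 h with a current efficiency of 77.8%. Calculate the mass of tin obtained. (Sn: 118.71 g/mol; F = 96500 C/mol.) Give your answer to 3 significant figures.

Q = 0.534 × 7560 = 4037 C
n(e⁻) = 4037 / 96500 = 0.04183 mol
Sn²⁺ + 2e⁻ → Sn, so theoretical m(Sn) = 0.02092 × 118.71 = 2.483 g
Actual mass = 77.8% × 2.483 = 1.93 g

1.93 g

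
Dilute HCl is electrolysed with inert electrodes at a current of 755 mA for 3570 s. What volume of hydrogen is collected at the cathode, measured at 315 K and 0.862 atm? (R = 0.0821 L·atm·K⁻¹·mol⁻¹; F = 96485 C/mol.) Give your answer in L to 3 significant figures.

Q = 0.755 A × 3570 s = 2695 C
Moles of electrons = 2695 / 96485 = 0.02793 mol
2H⁺ + 2e⁻ → H₂, so n(H₂) = 0.02793 / 2 = 0.01397 mol
V = nRT/P = 0.01397 × 0.0821 × 315 / 0.862 = 0.4191 L

0.419 L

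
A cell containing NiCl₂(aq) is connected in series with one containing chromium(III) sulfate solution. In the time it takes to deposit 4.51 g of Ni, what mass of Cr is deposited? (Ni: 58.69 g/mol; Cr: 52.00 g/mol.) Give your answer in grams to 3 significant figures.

2.66 g

n(Ni) = 4.51 / 58.69 = 0.07684 mol
Ni²⁺ + 2e⁻ → Ni, so n(e⁻) = 2 × 0.07684 = 0.1537 mol
Same current for the same time ⇒ same n(e⁻) = 0.1537 mol in both cells.
Cr³⁺ + 3e⁻ → Cr, so n(Cr) = 0.1537 / 3 = 0.05123 mol
m(Cr) = 0.05123 × 52.00 = 2.66 g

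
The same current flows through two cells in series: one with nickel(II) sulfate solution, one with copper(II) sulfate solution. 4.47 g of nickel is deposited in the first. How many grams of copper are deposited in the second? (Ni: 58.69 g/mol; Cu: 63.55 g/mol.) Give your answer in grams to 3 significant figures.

n(Ni) = 4.47 / 58.69 = 0.07616 mol
Ni²⁺ + 2e⁻ → Ni, so n(e⁻) = 2 × 0.07616 = 0.1523 mol
In series, the same 0.1523 mol of electrons flows through the second cell.
Cu²⁺ + 2e⁻ → Cu, so n(Cu) = 0.1523 / 2 = 0.07615 mol
m(Cu) = 0.07615 × 63.55 = 4.84 g

4.84 g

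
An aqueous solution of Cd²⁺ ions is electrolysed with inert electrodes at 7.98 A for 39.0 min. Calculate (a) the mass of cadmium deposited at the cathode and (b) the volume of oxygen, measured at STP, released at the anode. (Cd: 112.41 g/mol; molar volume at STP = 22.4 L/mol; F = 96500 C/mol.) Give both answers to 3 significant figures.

10.9 g Cd; 1.08 L O₂

Q = 7.98 × 2340 = 18670 C; n(e⁻) = 18670 / 96500 = 0.1935 mol
Cathode: Cd²⁺ + 2e⁻ → Cd → n(Cd) = 0.1935/2 = 0.09675 mol → 10.9 g
Anode: 2H₂O → O₂ + 4H⁺ + 4e⁻ → n(O₂) = 0.1935/4 = 0.04838 mol → 1.08 L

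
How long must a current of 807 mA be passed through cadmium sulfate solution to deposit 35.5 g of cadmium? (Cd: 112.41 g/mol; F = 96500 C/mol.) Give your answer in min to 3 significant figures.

1260 min

n(Cd) = 35.5 / 112.41 = 0.3158 mol
Cd²⁺ + 2e⁻ → Cd, so n(e⁻) = 2 × 0.3158 = 0.6316 mol
Q = 0.6316 × 96500 = 60950 C
t = Q / I = 60950 / 0.807 = 75530 s = 1260 min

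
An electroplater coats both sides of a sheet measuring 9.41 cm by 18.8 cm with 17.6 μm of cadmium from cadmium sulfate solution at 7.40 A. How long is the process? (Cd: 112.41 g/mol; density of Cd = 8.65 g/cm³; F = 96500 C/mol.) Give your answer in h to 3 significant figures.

0.347 h

Plated area = 2 × 9.41 × 18.8 = 353.8 cm²
Volume = 353.8 × 17.6×10⁻⁴ cm = 0.6227 cm³
m(Cd) = 0.6227 × 8.65 = 5.386 g
n(Cd) = 5.386 / 112.41 = 0.04791 mol; n(e⁻) = 2 × 0.04791 = 0.09582 mol
Q = 0.09582 × 96500 = 9247 C
t = 9247 / 7.40 = 1250 s = 0.347 h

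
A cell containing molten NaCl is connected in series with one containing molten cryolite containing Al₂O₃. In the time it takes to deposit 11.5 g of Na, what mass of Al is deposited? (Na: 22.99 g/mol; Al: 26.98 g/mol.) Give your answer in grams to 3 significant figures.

n(Na) = 11.5 / 22.99 = 0.5002 mol
Na⁺ + e⁻ → Na, so n(e⁻) = 0.5002 mol
The cells are in series, so the same charge (and hence the same n(e⁻) = 0.5002 mol) passes through both.
Al³⁺ + 3e⁻ → Al, so n(Al) = 0.5002 / 3 = 0.1667 mol
m(Al) = 0.1667 × 26.98 = 4.50 g

4.50 g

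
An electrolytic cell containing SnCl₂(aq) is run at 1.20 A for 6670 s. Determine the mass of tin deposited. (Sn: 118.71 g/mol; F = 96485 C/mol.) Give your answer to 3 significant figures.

Q = 1.20 A × 6670 s = 8004 C
n(e⁻) = Q/F = 8004/96485 = 0.08296 mol
Sn²⁺ + 2e⁻ → Sn, so n(Sn) = 0.08296 / 2 = 0.04148 mol
m = 0.04148 × 118.71 = 4.92 g

4.92 g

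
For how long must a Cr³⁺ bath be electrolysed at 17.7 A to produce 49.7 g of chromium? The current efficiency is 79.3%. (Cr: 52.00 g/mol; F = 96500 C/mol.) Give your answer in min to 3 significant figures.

329 min

n(Cr) = 49.7 / 52.00 = 0.9558 mol
Cr³⁺ + 3e⁻ → Cr, so n(e⁻) = 3 × 0.9558 = 2.867 mol
Q = 2.867 × 96500 / 0.793 = 3.489×10^5 C
t = Q / I = 3.489×10^5 / 17.7 = 19710 s = 329 min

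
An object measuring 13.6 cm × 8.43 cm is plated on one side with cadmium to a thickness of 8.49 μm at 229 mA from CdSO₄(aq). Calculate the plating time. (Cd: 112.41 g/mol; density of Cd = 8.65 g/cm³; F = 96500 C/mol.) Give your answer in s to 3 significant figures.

6310 s

Plated area = 13.6 × 8.43 = 114.6 cm²
Volume = 114.6 × 8.49×10⁻⁴ cm = 0.09730 cm³
m(Cd) = 0.09730 × 8.65 = 0.8416 g
n(Cd) = 0.8416 / 112.41 = 0.007487 mol; n(e⁻) = 2 × 0.007487 = 0.01497 mol
Q = 0.01497 × 96500 = 1445 C
t = 1445 / 0.229 = 6310 s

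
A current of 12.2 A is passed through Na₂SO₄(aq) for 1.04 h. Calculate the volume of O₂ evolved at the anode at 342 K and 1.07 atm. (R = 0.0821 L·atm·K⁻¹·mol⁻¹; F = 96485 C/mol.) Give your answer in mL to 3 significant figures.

Q = 12.2 A × 3744 s = 45680 C
Moles of electrons = 45680 / 96485 = 0.4734 mol
2H₂O → O₂ + 4H⁺ + 4e⁻, so n(O₂) = 0.4734 / 4 = 0.1184 mol
V = nRT/P = 0.1184 × 0.0821 × 342 / 1.07 = 3.107 L
= 3110 mL

3110 mL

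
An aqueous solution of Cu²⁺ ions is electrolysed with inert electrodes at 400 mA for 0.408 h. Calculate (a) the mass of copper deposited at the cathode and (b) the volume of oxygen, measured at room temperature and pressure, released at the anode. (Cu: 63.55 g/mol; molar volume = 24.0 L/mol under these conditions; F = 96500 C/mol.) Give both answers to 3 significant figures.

Q = 0.400 × 1468.8 = 587.5 C; n(e⁻) = 587.5 / 96500 = 0.006088 mol
Cathode: Cu²⁺ + 2e⁻ → Cu → n(Cu) = 0.006088/2 = 0.003044 mol → 0.193 g
Anode: 2H₂O → O₂ + 4H⁺ + 4e⁻ → n(O₂) = 0.006088/4 = 0.001522 mol → 0.0365 L

0.193 g Cu; 0.0365 L O₂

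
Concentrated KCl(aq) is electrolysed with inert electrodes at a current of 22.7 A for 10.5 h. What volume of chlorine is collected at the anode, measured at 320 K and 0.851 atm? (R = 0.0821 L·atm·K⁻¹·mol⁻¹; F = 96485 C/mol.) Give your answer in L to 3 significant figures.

Charge passed = 22.7 × 37800 = 8.581×10^5 C
Moles of electrons = 8.581×10^5 / 96485 = 8.894 mol
2Cl⁻ → Cl₂ + 2e⁻, so n(Cl₂) = 8.894 / 2 = 4.447 mol
V = nRT/P = 4.447 × 0.0821 × 320 / 0.851 = 137.3 L

137 L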